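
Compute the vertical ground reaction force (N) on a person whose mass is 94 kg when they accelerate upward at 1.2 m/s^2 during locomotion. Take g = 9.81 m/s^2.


GRF = m * (g + a)
GRF = 94 * (9.81 + 1.2)
GRF = 94 * 11.0100
GRF = 1034.9400


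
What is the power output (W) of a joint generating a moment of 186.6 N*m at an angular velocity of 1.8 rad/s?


P = M * omega
P = 186.6 * 1.8
P = 335.8800


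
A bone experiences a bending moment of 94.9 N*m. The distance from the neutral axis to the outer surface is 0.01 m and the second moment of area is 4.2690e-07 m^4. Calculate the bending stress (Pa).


sigma = M * c / I
sigma = 94.9 * 0.01 / 4.2690e-07
M * c = 0.9490
sigma = 2.2230e+06


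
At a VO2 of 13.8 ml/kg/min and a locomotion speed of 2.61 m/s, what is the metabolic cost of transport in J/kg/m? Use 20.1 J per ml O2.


Power per kg = VO2 * 20.1 / 60
Power per kg = 13.8 * 20.1 / 60 = 4.6230 W/kg
Cost = power_per_kg / speed
Cost = 4.6230 / 2.61
Cost = 1.7713


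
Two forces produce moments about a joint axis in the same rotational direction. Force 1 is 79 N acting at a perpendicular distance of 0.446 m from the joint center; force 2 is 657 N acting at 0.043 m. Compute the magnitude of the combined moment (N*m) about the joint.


M = F1 * d1 + F2 * d2
M = 79 * 0.446 + 657 * 0.043
M = 35.2340 + 28.2510
M = 63.4850


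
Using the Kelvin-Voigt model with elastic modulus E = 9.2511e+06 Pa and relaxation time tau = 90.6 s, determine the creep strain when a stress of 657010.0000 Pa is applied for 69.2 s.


epsilon(t) = (sigma/E) * (1 - exp(-t/tau))
sigma/E = 657010.0000 / 9.2511e+06 = 0.0710
exp(-t/tau) = exp(-69.2 / 90.6) = 0.4659
epsilon = 0.0710 * (1 - 0.4659)
epsilon = 0.0379


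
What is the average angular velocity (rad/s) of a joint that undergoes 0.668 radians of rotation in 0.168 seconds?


omega = delta_theta / delta_t
omega = 0.668 / 0.168
omega = 3.9762


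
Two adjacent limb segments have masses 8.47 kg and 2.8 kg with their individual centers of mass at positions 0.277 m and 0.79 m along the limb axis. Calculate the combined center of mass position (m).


COM = (m1*x1 + m2*x2) / (m1 + m2)
COM = (8.47*0.277 + 2.8*0.79) / (8.47 + 2.8)
Numerator = 4.5582
Denominator = 11.2700
COM = 0.4045


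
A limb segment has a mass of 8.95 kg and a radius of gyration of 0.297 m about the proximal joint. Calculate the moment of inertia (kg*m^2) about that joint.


I = m * k^2
I = 8.95 * 0.297^2
k^2 = 0.0882
I = 0.7895


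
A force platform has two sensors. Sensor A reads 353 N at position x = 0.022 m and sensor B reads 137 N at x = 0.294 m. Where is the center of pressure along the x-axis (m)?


COP_x = (F1*x1 + F2*x2) / (F1 + F2)
COP_x = (353*0.022 + 137*0.294) / (353 + 137)
Numerator = 48.0440
Denominator = 490
COP_x = 0.0980


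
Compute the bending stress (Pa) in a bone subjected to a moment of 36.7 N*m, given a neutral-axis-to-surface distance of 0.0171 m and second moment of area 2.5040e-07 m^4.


sigma = M * c / I
sigma = 36.7 * 0.0171 / 2.5040e-07
M * c = 0.6276
sigma = 2.5063e+06


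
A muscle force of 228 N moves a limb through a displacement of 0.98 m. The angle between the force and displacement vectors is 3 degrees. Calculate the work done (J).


W = F * d * cos(theta)
theta = 3 deg = 0.0524 rad
cos(theta) = 0.9986
W = 228 * 0.98 * 0.9986
W = 223.1338


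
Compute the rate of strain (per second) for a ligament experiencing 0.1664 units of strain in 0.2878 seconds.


strain_rate = delta_strain / delta_t
strain_rate = 0.1664 / 0.2878
strain_rate = 0.5782


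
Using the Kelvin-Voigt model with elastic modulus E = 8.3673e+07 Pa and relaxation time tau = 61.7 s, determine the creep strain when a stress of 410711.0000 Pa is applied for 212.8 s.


epsilon(t) = (sigma/E) * (1 - exp(-t/tau))
sigma/E = 410711.0000 / 8.3673e+07 = 0.0049
exp(-t/tau) = exp(-212.8 / 61.7) = 0.0318
epsilon = 0.0049 * (1 - 0.0318)
epsilon = 0.0048


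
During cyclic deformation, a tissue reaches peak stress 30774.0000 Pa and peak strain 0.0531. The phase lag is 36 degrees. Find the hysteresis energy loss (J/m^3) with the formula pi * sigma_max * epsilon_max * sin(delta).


E_loss = pi * sigma_max * epsilon_max * sin(delta)
delta = 36 deg = 0.6283 rad
sin(delta) = 0.5878
E_loss = pi * 30774.0000 * 0.0531 * 0.5878
E_loss = 3017.4983


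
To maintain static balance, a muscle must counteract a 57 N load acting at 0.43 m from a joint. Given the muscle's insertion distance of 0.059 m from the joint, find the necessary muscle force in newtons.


F_muscle = W * d_load / d_muscle
F_muscle = 57 * 0.43 / 0.059
Numerator = 24.5100
F_muscle = 415.4237


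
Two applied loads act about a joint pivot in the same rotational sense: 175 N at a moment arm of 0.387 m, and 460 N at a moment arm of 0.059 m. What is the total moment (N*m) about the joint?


M = F1 * d1 + F2 * d2
M = 175 * 0.387 + 460 * 0.059
M = 67.7250 + 27.1400
M = 94.8650


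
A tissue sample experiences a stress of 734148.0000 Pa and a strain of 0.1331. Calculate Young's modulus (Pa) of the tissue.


E = stress / strain
E = 734148.0000 / 0.1331
E = 5.5158e+06


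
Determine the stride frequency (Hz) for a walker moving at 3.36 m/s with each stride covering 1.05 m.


f = v / stride_length
f = 3.36 / 1.05
f = 3.2000


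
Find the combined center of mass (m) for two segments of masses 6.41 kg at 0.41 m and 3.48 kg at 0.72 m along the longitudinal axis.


COM = (m1*x1 + m2*x2) / (m1 + m2)
COM = (6.41*0.41 + 3.48*0.72) / (6.41 + 3.48)
Numerator = 5.1337
Denominator = 9.8900
COM = 0.5191


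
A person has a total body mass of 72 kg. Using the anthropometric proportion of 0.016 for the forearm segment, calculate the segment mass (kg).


m_segment = body_mass * fraction
m_segment = 72 * 0.016
m_segment = 1.1520


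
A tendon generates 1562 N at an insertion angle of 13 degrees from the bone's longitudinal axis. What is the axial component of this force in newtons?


F_eff = F_tendon * cos(theta)
theta = 13 deg = 0.2269 rad
cos(theta) = 0.9744
F_eff = 1562 * 0.9744
F_eff = 1521.9660


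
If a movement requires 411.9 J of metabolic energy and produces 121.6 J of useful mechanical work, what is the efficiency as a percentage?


eta = (W_mech / E_meta) * 100
eta = (121.6 / 411.9) * 100
ratio = 0.2952
eta = 29.5217


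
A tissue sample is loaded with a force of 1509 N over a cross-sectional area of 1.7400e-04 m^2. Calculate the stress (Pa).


stress = F / A
stress = 1509 / 1.7400e-04
stress = 8.6724e+06


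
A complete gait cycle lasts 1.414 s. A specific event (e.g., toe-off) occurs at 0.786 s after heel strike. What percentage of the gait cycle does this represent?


pct = (event_time / cycle_time) * 100
pct = (0.786 / 1.414) * 100
ratio = 0.5559
pct = 55.5870


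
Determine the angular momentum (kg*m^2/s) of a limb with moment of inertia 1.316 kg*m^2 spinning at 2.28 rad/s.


L = I * omega
L = 1.316 * 2.28
L = 3.0005


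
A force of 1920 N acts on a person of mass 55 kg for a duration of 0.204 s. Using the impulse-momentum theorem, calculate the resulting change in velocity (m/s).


J = F * dt = 1920 * 0.204 = 391.6800 N*s
delta_v = J / m
delta_v = 391.6800 / 55
delta_v = 7.1215


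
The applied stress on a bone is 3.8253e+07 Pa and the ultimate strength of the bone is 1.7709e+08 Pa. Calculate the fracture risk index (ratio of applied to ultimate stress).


FRI = applied / ultimate
FRI = 3.8253e+07 / 1.7709e+08
FRI = 0.2160


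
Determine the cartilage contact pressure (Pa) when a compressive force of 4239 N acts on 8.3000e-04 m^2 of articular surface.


P = F / A
P = 4239 / 8.3000e-04
P = 5.1072e+06


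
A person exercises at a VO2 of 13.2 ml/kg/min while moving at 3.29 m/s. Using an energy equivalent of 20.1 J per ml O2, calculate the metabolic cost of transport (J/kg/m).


Power per kg = VO2 * 20.1 / 60
Power per kg = 13.2 * 20.1 / 60 = 4.4220 W/kg
Cost = power_per_kg / speed
Cost = 4.4220 / 3.29
Cost = 1.3441


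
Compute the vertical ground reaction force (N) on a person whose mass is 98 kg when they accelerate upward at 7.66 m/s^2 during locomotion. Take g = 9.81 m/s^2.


GRF = m * (g + a)
GRF = 98 * (9.81 + 7.66)
GRF = 98 * 17.4700
GRF = 1712.0600


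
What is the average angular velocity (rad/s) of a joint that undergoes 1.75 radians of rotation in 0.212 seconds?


omega = delta_theta / delta_t
omega = 1.75 / 0.212
omega = 8.2547


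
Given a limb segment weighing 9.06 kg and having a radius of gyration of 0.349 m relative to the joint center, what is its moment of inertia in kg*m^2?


I = m * k^2
I = 9.06 * 0.349^2
k^2 = 0.1218
I = 1.1035


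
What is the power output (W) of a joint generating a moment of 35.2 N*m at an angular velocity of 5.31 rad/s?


P = M * omega
P = 35.2 * 5.31
P = 186.9120


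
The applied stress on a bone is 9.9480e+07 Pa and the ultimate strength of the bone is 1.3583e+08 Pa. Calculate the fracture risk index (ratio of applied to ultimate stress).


FRI = applied / ultimate
FRI = 9.9480e+07 / 1.3583e+08
FRI = 0.7324


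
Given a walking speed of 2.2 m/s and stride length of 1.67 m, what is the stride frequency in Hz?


f = v / stride_length
f = 2.2 / 1.67
f = 1.3174


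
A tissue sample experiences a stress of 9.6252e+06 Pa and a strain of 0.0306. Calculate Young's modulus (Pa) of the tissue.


E = stress / strain
E = 9.6252e+06 / 0.0306
E = 3.1455e+08


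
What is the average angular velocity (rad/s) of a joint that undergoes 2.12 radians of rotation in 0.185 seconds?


omega = delta_theta / delta_t
omega = 2.12 / 0.185
omega = 11.4595


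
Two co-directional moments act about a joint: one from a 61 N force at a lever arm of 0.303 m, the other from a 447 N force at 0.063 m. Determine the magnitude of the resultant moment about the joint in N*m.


M = F1 * d1 + F2 * d2
M = 61 * 0.303 + 447 * 0.063
M = 18.4830 + 28.1610
M = 46.6440


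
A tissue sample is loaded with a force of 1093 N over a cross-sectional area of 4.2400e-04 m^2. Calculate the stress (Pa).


stress = F / A
stress = 1093 / 4.2400e-04
stress = 2.5778e+06


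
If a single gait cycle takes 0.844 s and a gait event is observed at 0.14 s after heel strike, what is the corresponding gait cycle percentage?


pct = (event_time / cycle_time) * 100
pct = (0.14 / 0.844) * 100
ratio = 0.1659
pct = 16.5877


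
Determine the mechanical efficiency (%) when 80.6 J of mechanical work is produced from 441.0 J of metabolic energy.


eta = (W_mech / E_meta) * 100
eta = (80.6 / 441.0) * 100
ratio = 0.1828
eta = 18.2766


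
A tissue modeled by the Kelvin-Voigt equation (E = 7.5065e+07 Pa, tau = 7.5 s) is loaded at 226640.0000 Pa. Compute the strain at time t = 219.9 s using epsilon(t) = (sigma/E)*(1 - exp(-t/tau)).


epsilon(t) = (sigma/E) * (1 - exp(-t/tau))
sigma/E = 226640.0000 / 7.5065e+07 = 0.0030
exp(-t/tau) = exp(-219.9 / 7.5) = 1.8471e-13
epsilon = 0.0030 * (1 - 1.8471e-13)
epsilon = 0.0030


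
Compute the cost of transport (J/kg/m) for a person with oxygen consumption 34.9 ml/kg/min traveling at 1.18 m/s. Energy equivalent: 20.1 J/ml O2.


Power per kg = VO2 * 20.1 / 60
Power per kg = 34.9 * 20.1 / 60 = 11.6915 W/kg
Cost = power_per_kg / speed
Cost = 11.6915 / 1.18
Cost = 9.9081


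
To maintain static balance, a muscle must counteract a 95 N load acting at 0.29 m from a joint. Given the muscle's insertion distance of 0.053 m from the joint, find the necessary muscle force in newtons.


F_muscle = W * d_load / d_muscle
F_muscle = 95 * 0.29 / 0.053
Numerator = 27.5500
F_muscle = 519.8113


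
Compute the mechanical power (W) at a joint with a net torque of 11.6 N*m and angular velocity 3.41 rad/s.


P = M * omega
P = 11.6 * 3.41
P = 39.5560


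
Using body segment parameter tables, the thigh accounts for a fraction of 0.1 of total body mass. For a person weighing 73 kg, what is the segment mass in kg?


m_segment = body_mass * fraction
m_segment = 73 * 0.1
m_segment = 7.3000


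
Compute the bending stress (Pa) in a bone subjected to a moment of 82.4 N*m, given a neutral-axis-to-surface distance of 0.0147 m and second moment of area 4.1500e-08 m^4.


sigma = M * c / I
sigma = 82.4 * 0.0147 / 4.1500e-08
M * c = 1.2113
sigma = 2.9187e+07


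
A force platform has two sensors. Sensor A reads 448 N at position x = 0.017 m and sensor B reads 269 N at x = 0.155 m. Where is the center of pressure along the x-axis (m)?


COP_x = (F1*x1 + F2*x2) / (F1 + F2)
COP_x = (448*0.017 + 269*0.155) / (448 + 269)
Numerator = 49.3110
Denominator = 717
COP_x = 0.0688


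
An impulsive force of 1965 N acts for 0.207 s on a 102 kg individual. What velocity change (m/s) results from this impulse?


J = F * dt = 1965 * 0.207 = 406.7550 N*s
delta_v = J / m
delta_v = 406.7550 / 102
delta_v = 3.9878


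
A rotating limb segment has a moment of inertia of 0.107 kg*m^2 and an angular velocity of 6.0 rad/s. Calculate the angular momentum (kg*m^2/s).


L = I * omega
L = 0.107 * 6.0
L = 0.6420


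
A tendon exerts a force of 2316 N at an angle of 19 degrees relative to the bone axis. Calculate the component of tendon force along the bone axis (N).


F_eff = F_tendon * cos(theta)
theta = 19 deg = 0.3316 rad
cos(theta) = 0.9455
F_eff = 2316 * 0.9455
F_eff = 2189.8210


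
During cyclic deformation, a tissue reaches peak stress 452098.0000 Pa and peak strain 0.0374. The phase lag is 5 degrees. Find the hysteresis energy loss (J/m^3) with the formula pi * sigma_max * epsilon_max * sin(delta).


E_loss = pi * sigma_max * epsilon_max * sin(delta)
delta = 5 deg = 0.0873 rad
sin(delta) = 0.0872
E_loss = pi * 452098.0000 * 0.0374 * 0.0872
E_loss = 4629.6704


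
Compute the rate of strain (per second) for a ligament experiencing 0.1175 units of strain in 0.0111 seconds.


strain_rate = delta_strain / delta_t
strain_rate = 0.1175 / 0.0111
strain_rate = 10.5856


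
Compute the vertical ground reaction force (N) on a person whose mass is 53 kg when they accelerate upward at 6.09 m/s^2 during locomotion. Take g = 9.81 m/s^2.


GRF = m * (g + a)
GRF = 53 * (9.81 + 6.09)
GRF = 53 * 15.9000
GRF = 842.7000


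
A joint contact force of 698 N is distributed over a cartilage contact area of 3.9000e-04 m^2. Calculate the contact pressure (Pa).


P = F / A
P = 698 / 3.9000e-04
P = 1.7897e+06


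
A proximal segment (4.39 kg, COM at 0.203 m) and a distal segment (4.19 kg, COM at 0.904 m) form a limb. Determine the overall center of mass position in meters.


COM = (m1*x1 + m2*x2) / (m1 + m2)
COM = (4.39*0.203 + 4.19*0.904) / (4.39 + 4.19)
Numerator = 4.6789
Denominator = 8.5800
COM = 0.5453


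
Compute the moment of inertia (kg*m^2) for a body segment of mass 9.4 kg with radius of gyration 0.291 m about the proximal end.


I = m * k^2
I = 9.4 * 0.291^2
k^2 = 0.0847
I = 0.7960


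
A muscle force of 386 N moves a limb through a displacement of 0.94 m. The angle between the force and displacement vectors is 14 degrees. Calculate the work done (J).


W = F * d * cos(theta)
theta = 14 deg = 0.2443 rad
cos(theta) = 0.9703
W = 386 * 0.94 * 0.9703
W = 352.0621


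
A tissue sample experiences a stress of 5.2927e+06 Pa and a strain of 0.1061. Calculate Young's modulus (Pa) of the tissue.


E = stress / strain
E = 5.2927e+06 / 0.1061
E = 4.9884e+07


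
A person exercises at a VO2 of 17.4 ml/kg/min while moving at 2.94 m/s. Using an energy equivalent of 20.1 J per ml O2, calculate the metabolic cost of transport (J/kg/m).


Power per kg = VO2 * 20.1 / 60
Power per kg = 17.4 * 20.1 / 60 = 5.8290 W/kg
Cost = power_per_kg / speed
Cost = 5.8290 / 2.94
Cost = 1.9827


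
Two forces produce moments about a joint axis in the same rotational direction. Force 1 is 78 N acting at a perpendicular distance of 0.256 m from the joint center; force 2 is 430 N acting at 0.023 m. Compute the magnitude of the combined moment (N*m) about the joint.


M = F1 * d1 + F2 * d2
M = 78 * 0.256 + 430 * 0.023
M = 19.9680 + 9.8900
M = 29.8580


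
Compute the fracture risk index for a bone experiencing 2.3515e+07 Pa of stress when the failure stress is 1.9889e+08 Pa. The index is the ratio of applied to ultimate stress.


FRI = applied / ultimate
FRI = 2.3515e+07 / 1.9889e+08
FRI = 0.1182


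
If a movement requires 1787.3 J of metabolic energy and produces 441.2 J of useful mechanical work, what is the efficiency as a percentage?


eta = (W_mech / E_meta) * 100
eta = (441.2 / 1787.3) * 100
ratio = 0.2469
eta = 24.6853


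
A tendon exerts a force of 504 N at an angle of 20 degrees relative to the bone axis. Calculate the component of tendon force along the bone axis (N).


F_eff = F_tendon * cos(theta)
theta = 20 deg = 0.3491 rad
cos(theta) = 0.9397
F_eff = 504 * 0.9397
F_eff = 473.6051


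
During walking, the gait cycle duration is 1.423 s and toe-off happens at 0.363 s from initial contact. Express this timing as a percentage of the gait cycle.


pct = (event_time / cycle_time) * 100
pct = (0.363 / 1.423) * 100
ratio = 0.2551
pct = 25.5095


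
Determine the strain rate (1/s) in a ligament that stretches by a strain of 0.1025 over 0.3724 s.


strain_rate = delta_strain / delta_t
strain_rate = 0.1025 / 0.3724
strain_rate = 0.2752


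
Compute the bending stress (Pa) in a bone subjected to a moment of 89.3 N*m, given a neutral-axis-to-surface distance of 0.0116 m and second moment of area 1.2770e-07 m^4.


sigma = M * c / I
sigma = 89.3 * 0.0116 / 1.2770e-07
M * c = 1.0359
sigma = 8.1118e+06


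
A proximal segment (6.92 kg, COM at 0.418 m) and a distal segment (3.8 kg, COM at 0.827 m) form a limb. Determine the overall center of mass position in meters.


COM = (m1*x1 + m2*x2) / (m1 + m2)
COM = (6.92*0.418 + 3.8*0.827) / (6.92 + 3.8)
Numerator = 6.0352
Denominator = 10.7200
COM = 0.5630


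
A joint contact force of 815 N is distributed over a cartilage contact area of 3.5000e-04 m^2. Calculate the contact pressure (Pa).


P = F / A
P = 815 / 3.5000e-04
P = 2.3286e+06


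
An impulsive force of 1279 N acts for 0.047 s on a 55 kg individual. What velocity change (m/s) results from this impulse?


J = F * dt = 1279 * 0.047 = 60.1130 N*s
delta_v = J / m
delta_v = 60.1130 / 55
delta_v = 1.0930


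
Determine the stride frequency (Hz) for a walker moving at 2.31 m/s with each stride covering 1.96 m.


f = v / stride_length
f = 2.31 / 1.96
f = 1.1786


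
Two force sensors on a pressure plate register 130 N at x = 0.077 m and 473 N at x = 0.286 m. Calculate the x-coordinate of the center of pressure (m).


COP_x = (F1*x1 + F2*x2) / (F1 + F2)
COP_x = (130*0.077 + 473*0.286) / (130 + 473)
Numerator = 145.2880
Denominator = 603
COP_x = 0.2409


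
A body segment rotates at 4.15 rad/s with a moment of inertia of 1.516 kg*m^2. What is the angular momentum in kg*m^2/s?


L = I * omega
L = 1.516 * 4.15
L = 6.2914


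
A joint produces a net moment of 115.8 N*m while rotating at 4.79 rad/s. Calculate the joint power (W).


P = M * omega
P = 115.8 * 4.79
P = 554.6820


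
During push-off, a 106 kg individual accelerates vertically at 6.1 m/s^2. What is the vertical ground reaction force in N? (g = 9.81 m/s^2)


GRF = m * (g + a)
GRF = 106 * (9.81 + 6.1)
GRF = 106 * 15.9100
GRF = 1686.4600


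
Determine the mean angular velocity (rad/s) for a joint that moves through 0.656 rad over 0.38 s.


omega = delta_theta / delta_t
omega = 0.656 / 0.38
omega = 1.7263


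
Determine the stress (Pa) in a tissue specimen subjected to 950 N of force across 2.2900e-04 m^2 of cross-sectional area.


stress = F / A
stress = 950 / 2.2900e-04
stress = 4.1485e+06


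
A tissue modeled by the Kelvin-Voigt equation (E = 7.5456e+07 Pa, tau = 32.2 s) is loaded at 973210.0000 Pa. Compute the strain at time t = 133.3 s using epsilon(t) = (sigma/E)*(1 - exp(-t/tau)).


epsilon(t) = (sigma/E) * (1 - exp(-t/tau))
sigma/E = 973210.0000 / 7.5456e+07 = 0.0129
exp(-t/tau) = exp(-133.3 / 32.2) = 0.0159
epsilon = 0.0129 * (1 - 0.0159)
epsilon = 0.0127


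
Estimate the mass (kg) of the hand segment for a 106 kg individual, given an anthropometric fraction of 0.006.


m_segment = body_mass * fraction
m_segment = 106 * 0.006
m_segment = 0.6360


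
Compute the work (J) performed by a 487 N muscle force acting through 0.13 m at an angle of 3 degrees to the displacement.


W = F * d * cos(theta)
theta = 3 deg = 0.0524 rad
cos(theta) = 0.9986
W = 487 * 0.13 * 0.9986
W = 63.2232


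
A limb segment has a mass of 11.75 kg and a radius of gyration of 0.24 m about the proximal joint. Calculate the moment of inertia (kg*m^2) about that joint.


I = m * k^2
I = 11.75 * 0.24^2
k^2 = 0.0576
I = 0.6768


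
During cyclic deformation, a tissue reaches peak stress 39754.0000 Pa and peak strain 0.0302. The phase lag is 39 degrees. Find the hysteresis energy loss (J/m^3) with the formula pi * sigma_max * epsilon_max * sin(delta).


E_loss = pi * sigma_max * epsilon_max * sin(delta)
delta = 39 deg = 0.6807 rad
sin(delta) = 0.6293
E_loss = pi * 39754.0000 * 0.0302 * 0.6293
E_loss = 2373.6105


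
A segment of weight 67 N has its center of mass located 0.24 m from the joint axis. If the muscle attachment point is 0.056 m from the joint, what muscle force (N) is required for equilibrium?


F_muscle = W * d_load / d_muscle
F_muscle = 67 * 0.24 / 0.056
Numerator = 16.0800
F_muscle = 287.1429


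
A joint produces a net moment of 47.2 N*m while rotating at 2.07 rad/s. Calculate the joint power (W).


P = M * omega
P = 47.2 * 2.07
P = 97.7040


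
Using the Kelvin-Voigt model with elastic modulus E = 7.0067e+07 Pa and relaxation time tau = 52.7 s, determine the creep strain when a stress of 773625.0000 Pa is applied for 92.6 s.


epsilon(t) = (sigma/E) * (1 - exp(-t/tau))
sigma/E = 773625.0000 / 7.0067e+07 = 0.0110
exp(-t/tau) = exp(-92.6 / 52.7) = 0.1725
epsilon = 0.0110 * (1 - 0.1725)
epsilon = 0.0091


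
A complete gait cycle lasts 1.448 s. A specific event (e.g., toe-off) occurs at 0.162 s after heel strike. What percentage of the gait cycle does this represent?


pct = (event_time / cycle_time) * 100
pct = (0.162 / 1.448) * 100
ratio = 0.1119
pct = 11.1878


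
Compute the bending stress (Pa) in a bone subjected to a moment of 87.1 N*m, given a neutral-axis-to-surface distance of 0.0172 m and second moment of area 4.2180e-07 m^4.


sigma = M * c / I
sigma = 87.1 * 0.0172 / 4.2180e-07
M * c = 1.4981
sigma = 3.5517e+06


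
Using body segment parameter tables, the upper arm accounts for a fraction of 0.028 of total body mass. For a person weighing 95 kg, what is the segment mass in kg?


m_segment = body_mass * fraction
m_segment = 95 * 0.028
m_segment = 2.6600


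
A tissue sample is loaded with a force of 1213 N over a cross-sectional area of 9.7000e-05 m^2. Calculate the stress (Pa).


stress = F / A
stress = 1213 / 9.7000e-05
stress = 1.2505e+07


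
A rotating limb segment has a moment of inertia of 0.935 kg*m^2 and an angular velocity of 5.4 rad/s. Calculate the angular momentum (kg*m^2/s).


L = I * omega
L = 0.935 * 5.4
L = 5.0490


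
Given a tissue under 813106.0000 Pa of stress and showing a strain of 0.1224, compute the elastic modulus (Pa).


E = stress / strain
E = 813106.0000 / 0.1224
E = 6.6430e+06


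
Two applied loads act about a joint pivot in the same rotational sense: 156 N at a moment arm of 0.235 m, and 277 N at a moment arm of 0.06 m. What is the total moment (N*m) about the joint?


M = F1 * d1 + F2 * d2
M = 156 * 0.235 + 277 * 0.06
M = 36.6600 + 16.6200
M = 53.2800


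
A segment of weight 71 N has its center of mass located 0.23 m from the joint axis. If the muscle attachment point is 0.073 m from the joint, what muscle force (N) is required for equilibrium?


F_muscle = W * d_load / d_muscle
F_muscle = 71 * 0.23 / 0.073
Numerator = 16.3300
F_muscle = 223.6986


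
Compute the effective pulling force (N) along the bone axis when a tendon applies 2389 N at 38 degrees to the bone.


F_eff = F_tendon * cos(theta)
theta = 38 deg = 0.6632 rad
cos(theta) = 0.7880
F_eff = 2389 * 0.7880
F_eff = 1882.5577


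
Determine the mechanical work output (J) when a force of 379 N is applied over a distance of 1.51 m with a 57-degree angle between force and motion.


W = F * d * cos(theta)
theta = 57 deg = 0.9948 rad
cos(theta) = 0.5446
W = 379 * 1.51 * 0.5446
W = 311.6915


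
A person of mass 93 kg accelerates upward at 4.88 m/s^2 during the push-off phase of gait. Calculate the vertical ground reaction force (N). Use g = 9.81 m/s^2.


GRF = m * (g + a)
GRF = 93 * (9.81 + 4.88)
GRF = 93 * 14.6900
GRF = 1366.1700


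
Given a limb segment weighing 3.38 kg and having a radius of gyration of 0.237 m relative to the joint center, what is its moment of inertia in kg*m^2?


I = m * k^2
I = 3.38 * 0.237^2
k^2 = 0.0562
I = 0.1899


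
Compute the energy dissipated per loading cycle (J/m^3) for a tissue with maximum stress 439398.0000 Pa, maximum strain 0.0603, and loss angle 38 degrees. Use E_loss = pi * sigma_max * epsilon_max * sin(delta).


E_loss = pi * sigma_max * epsilon_max * sin(delta)
delta = 38 deg = 0.6632 rad
sin(delta) = 0.6157
E_loss = pi * 439398.0000 * 0.0603 * 0.6157
E_loss = 51246.8575


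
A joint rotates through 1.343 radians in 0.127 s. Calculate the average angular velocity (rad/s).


omega = delta_theta / delta_t
omega = 1.343 / 0.127
omega = 10.5748


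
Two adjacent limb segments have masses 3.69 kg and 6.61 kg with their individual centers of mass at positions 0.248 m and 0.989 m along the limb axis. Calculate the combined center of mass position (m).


COM = (m1*x1 + m2*x2) / (m1 + m2)
COM = (3.69*0.248 + 6.61*0.989) / (3.69 + 6.61)
Numerator = 7.4524
Denominator = 10.3000
COM = 0.7235


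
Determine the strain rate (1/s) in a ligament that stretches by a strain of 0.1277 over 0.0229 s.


strain_rate = delta_strain / delta_t
strain_rate = 0.1277 / 0.0229
strain_rate = 5.5764


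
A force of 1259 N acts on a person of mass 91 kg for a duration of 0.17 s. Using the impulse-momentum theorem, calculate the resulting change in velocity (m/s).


J = F * dt = 1259 * 0.17 = 214.0300 N*s
delta_v = J / m
delta_v = 214.0300 / 91
delta_v = 2.3520


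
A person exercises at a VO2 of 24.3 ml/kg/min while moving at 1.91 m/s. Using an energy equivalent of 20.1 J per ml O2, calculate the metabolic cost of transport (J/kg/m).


Power per kg = VO2 * 20.1 / 60
Power per kg = 24.3 * 20.1 / 60 = 8.1405 W/kg
Cost = power_per_kg / speed
Cost = 8.1405 / 1.91
Cost = 4.2620


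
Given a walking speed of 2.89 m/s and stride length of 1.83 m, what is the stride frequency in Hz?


f = v / stride_length
f = 2.89 / 1.83
f = 1.5792


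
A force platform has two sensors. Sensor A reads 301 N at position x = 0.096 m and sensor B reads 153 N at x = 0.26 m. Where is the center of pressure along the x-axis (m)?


COP_x = (F1*x1 + F2*x2) / (F1 + F2)
COP_x = (301*0.096 + 153*0.26) / (301 + 153)
Numerator = 68.6760
Denominator = 454
COP_x = 0.1513


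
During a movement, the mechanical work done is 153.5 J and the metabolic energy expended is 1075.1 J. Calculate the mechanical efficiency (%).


eta = (W_mech / E_meta) * 100
eta = (153.5 / 1075.1) * 100
ratio = 0.1428
eta = 14.2777


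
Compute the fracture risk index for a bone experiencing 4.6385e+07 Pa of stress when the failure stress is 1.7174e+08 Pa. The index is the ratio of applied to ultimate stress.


FRI = applied / ultimate
FRI = 4.6385e+07 / 1.7174e+08
FRI = 0.2701


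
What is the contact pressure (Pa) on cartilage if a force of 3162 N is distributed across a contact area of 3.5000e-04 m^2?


P = F / A
P = 3162 / 3.5000e-04
P = 9.0343e+06


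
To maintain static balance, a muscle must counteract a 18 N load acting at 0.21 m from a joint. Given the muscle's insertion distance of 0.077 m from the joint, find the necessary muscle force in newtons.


F_muscle = W * d_load / d_muscle
F_muscle = 18 * 0.21 / 0.077
Numerator = 3.7800
F_muscle = 49.0909


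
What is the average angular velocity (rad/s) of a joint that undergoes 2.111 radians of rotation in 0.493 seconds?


omega = delta_theta / delta_t
omega = 2.111 / 0.493
omega = 4.2819


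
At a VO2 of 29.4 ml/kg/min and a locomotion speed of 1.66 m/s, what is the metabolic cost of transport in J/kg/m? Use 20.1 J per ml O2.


Power per kg = VO2 * 20.1 / 60
Power per kg = 29.4 * 20.1 / 60 = 9.8490 W/kg
Cost = power_per_kg / speed
Cost = 9.8490 / 1.66
Cost = 5.9331


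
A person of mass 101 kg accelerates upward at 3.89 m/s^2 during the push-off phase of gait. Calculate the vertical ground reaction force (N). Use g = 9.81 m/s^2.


GRF = m * (g + a)
GRF = 101 * (9.81 + 3.89)
GRF = 101 * 13.7000
GRF = 1383.7000


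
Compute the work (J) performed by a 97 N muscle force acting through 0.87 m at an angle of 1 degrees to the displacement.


W = F * d * cos(theta)
theta = 1 deg = 0.0175 rad
cos(theta) = 0.9998
W = 97 * 0.87 * 0.9998
W = 84.3771


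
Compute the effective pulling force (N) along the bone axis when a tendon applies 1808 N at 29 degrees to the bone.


F_eff = F_tendon * cos(theta)
theta = 29 deg = 0.5061 rad
cos(theta) = 0.8746
F_eff = 1808 * 0.8746
F_eff = 1581.3124


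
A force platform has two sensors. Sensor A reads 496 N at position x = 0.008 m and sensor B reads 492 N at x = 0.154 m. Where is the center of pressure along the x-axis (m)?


COP_x = (F1*x1 + F2*x2) / (F1 + F2)
COP_x = (496*0.008 + 492*0.154) / (496 + 492)
Numerator = 79.7360
Denominator = 988
COP_x = 0.0807


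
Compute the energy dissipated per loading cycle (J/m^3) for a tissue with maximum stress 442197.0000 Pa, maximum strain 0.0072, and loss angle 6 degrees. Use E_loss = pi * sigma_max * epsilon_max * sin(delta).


E_loss = pi * sigma_max * epsilon_max * sin(delta)
delta = 6 deg = 0.1047 rad
sin(delta) = 0.1045
E_loss = pi * 442197.0000 * 0.0072 * 0.1045
E_loss = 1045.5209


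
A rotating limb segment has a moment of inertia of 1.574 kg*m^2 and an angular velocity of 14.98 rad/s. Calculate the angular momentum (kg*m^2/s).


L = I * omega
L = 1.574 * 14.98
L = 23.5785


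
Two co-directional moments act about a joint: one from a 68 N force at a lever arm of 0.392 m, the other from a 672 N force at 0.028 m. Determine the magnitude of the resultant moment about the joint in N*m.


M = F1 * d1 + F2 * d2
M = 68 * 0.392 + 672 * 0.028
M = 26.6560 + 18.8160
M = 45.4720


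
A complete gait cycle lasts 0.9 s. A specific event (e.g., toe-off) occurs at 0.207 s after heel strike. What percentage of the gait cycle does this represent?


pct = (event_time / cycle_time) * 100
pct = (0.207 / 0.9) * 100
ratio = 0.2300
pct = 23.0000


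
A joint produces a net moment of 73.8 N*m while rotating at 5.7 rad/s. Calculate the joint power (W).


P = M * omega
P = 73.8 * 5.7
P = 420.6600


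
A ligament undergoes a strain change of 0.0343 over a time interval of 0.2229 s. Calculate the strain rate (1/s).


strain_rate = delta_strain / delta_t
strain_rate = 0.0343 / 0.2229
strain_rate = 0.1539


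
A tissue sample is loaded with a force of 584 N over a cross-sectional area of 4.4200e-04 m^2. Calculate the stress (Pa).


stress = F / A
stress = 584 / 4.4200e-04
stress = 1.3213e+06


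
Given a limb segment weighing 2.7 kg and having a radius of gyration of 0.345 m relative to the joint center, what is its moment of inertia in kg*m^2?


I = m * k^2
I = 2.7 * 0.345^2
k^2 = 0.1190
I = 0.3214


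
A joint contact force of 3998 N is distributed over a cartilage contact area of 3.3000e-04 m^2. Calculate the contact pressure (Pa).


P = F / A
P = 3998 / 3.3000e-04
P = 1.2115e+07


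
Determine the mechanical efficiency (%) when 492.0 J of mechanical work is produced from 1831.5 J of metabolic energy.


eta = (W_mech / E_meta) * 100
eta = (492.0 / 1831.5) * 100
ratio = 0.2686
eta = 26.8632


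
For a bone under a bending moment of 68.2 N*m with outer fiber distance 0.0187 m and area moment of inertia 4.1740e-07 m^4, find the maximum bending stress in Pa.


sigma = M * c / I
sigma = 68.2 * 0.0187 / 4.1740e-07
M * c = 1.2753
sigma = 3.0554e+06


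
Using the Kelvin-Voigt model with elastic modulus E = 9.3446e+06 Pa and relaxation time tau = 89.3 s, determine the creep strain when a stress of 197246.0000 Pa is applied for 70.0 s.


epsilon(t) = (sigma/E) * (1 - exp(-t/tau))
sigma/E = 197246.0000 / 9.3446e+06 = 0.0211
exp(-t/tau) = exp(-70.0 / 89.3) = 0.4566
epsilon = 0.0211 * (1 - 0.4566)
epsilon = 0.0115


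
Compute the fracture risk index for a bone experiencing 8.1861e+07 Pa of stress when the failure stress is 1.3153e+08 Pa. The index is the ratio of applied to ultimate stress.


FRI = applied / ultimate
FRI = 8.1861e+07 / 1.3153e+08
FRI = 0.6224


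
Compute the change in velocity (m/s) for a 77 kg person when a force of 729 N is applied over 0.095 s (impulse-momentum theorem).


J = F * dt = 729 * 0.095 = 69.2550 N*s
delta_v = J / m
delta_v = 69.2550 / 77
delta_v = 0.8994


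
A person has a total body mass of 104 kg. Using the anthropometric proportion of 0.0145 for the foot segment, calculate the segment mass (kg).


m_segment = body_mass * fraction
m_segment = 104 * 0.0145
m_segment = 1.5080


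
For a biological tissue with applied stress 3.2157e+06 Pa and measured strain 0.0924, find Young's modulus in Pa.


E = stress / strain
E = 3.2157e+06 / 0.0924
E = 3.4802e+07


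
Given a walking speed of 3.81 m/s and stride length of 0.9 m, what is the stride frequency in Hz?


f = v / stride_length
f = 3.81 / 0.9
f = 4.2333


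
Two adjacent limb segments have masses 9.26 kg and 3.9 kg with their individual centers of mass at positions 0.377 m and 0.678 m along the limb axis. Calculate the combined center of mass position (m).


COM = (m1*x1 + m2*x2) / (m1 + m2)
COM = (9.26*0.377 + 3.9*0.678) / (9.26 + 3.9)
Numerator = 6.1352
Denominator = 13.1600
COM = 0.4662


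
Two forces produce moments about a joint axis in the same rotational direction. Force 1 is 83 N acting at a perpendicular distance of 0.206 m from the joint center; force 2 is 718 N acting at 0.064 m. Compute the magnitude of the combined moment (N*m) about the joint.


M = F1 * d1 + F2 * d2
M = 83 * 0.206 + 718 * 0.064
M = 17.0980 + 45.9520
M = 63.0500


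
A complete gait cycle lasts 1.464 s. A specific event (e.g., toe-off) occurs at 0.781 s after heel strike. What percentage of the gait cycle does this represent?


pct = (event_time / cycle_time) * 100
pct = (0.781 / 1.464) * 100
ratio = 0.5335
pct = 53.3470


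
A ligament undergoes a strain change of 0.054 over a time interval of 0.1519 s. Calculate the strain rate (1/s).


strain_rate = delta_strain / delta_t
strain_rate = 0.054 / 0.1519
strain_rate = 0.3555


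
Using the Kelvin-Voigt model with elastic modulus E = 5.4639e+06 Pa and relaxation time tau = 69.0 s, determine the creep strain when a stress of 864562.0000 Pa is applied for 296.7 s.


epsilon(t) = (sigma/E) * (1 - exp(-t/tau))
sigma/E = 864562.0000 / 5.4639e+06 = 0.1582
exp(-t/tau) = exp(-296.7 / 69.0) = 0.0136
epsilon = 0.1582 * (1 - 0.0136)
epsilon = 0.1561


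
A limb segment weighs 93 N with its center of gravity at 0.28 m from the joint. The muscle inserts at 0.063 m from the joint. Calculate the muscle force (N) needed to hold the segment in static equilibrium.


F_muscle = W * d_load / d_muscle
F_muscle = 93 * 0.28 / 0.063
Numerator = 26.0400
F_muscle = 413.3333


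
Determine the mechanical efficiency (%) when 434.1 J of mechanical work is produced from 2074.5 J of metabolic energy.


eta = (W_mech / E_meta) * 100
eta = (434.1 / 2074.5) * 100
ratio = 0.2093
eta = 20.9255


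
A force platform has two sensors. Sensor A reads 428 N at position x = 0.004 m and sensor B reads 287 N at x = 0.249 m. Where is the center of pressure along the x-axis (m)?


COP_x = (F1*x1 + F2*x2) / (F1 + F2)
COP_x = (428*0.004 + 287*0.249) / (428 + 287)
Numerator = 73.1750
Denominator = 715
COP_x = 0.1023


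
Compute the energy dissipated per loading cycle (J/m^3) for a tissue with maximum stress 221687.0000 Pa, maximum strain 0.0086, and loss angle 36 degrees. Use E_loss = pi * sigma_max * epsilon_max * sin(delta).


E_loss = pi * sigma_max * epsilon_max * sin(delta)
delta = 36 deg = 0.6283 rad
sin(delta) = 0.5878
E_loss = pi * 221687.0000 * 0.0086 * 0.5878
E_loss = 3520.5234


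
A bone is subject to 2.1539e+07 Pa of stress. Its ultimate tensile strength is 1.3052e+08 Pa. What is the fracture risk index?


FRI = applied / ultimate
FRI = 2.1539e+07 / 1.3052e+08
FRI = 0.1650


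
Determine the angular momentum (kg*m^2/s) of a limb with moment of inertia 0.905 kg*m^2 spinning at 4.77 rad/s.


L = I * omega
L = 0.905 * 4.77
L = 4.3168


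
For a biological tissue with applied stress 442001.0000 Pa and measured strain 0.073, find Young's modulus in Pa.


E = stress / strain
E = 442001.0000 / 0.073
E = 6.0548e+06


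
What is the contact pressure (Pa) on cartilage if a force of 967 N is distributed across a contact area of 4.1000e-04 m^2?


P = F / A
P = 967 / 4.1000e-04
P = 2.3585e+06


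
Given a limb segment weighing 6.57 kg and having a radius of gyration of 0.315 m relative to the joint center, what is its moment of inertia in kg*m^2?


I = m * k^2
I = 6.57 * 0.315^2
k^2 = 0.0992
I = 0.6519


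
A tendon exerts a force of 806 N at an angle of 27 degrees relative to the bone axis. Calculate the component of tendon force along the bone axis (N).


F_eff = F_tendon * cos(theta)
theta = 27 deg = 0.4712 rad
cos(theta) = 0.8910
F_eff = 806 * 0.8910
F_eff = 718.1513


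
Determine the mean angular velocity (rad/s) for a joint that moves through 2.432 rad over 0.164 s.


omega = delta_theta / delta_t
omega = 2.432 / 0.164
omega = 14.8293


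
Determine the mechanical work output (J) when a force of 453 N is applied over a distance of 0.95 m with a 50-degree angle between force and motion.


W = F * d * cos(theta)
theta = 50 deg = 0.8727 rad
cos(theta) = 0.6428
W = 453 * 0.95 * 0.6428
W = 276.6236


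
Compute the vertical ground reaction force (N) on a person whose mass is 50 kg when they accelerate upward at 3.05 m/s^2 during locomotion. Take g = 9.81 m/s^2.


GRF = m * (g + a)
GRF = 50 * (9.81 + 3.05)
GRF = 50 * 12.8600
GRF = 643.0000


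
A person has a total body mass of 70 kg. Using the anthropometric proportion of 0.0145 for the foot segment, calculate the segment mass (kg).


m_segment = body_mass * fraction
m_segment = 70 * 0.0145
m_segment = 1.0150


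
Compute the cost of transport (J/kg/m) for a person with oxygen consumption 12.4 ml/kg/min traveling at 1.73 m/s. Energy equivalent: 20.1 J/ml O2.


Power per kg = VO2 * 20.1 / 60
Power per kg = 12.4 * 20.1 / 60 = 4.1540 W/kg
Cost = power_per_kg / speed
Cost = 4.1540 / 1.73
Cost = 2.4012


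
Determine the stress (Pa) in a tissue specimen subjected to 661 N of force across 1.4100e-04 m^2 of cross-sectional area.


stress = F / A
stress = 661 / 1.4100e-04
stress = 4.6879e+06


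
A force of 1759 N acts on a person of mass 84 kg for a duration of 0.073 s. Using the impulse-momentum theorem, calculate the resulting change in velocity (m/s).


J = F * dt = 1759 * 0.073 = 128.4070 N*s
delta_v = J / m
delta_v = 128.4070 / 84
delta_v = 1.5287


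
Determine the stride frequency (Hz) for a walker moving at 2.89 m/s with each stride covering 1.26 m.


f = v / stride_length
f = 2.89 / 1.26
f = 2.2937


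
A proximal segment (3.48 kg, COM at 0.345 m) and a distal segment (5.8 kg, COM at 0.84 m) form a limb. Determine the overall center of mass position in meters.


COM = (m1*x1 + m2*x2) / (m1 + m2)
COM = (3.48*0.345 + 5.8*0.84) / (3.48 + 5.8)
Numerator = 6.0726
Denominator = 9.2800
COM = 0.6544
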